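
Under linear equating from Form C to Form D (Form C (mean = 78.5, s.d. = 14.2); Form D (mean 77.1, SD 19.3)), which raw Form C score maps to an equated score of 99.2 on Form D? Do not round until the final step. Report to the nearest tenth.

Invert y = (SD_Y/SD_X)(x − M_X) + M_Y:
x = (SD_X/SD_Y)(y − M_Y) + M_X = (14.2/19.3)(99.2 − 77.1) + 78.5
x = 0.735751 × 22.100 + 78.5 = 94.8

94.8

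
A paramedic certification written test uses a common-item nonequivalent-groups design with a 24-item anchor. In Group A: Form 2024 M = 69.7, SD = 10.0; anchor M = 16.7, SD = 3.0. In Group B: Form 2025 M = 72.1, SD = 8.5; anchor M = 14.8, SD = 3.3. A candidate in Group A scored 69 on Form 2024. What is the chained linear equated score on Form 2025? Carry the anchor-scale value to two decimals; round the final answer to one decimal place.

Form 2024 → anchor (Group A): v = (3.0/10.0)(69 − 69.7) + 16.7 = 16.49
anchor → Form 2025 (Group B): y = (8.5/3.3)(16.49 − 14.8) + 72.1 = 76.5

76.5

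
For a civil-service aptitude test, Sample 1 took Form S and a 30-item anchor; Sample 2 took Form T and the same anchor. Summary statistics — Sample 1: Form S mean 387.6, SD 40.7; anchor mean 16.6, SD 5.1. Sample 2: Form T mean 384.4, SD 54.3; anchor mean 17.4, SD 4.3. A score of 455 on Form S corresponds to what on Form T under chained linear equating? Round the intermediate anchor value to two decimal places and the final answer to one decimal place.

Form S → anchor (Sample 1): v = (5.1/40.7)(455 − 387.6) + 16.6 = 25.05
anchor → Form T (Sample 2): y = (54.3/4.3)(25.05 − 17.4) + 384.4 = 481.0

481.0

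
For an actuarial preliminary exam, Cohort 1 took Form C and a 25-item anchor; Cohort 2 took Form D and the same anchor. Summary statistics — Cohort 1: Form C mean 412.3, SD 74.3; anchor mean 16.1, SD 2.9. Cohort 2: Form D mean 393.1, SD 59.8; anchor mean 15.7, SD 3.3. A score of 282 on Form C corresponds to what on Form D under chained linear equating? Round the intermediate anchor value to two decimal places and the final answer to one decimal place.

Form C → anchor (Cohort 1): v = (2.9/74.3)(282 − 412.3) + 16.1 = 11.01
anchor → Form D (Cohort 2): y = (59.8/3.3)(11.01 − 15.7) + 393.1 = 308.1

308.1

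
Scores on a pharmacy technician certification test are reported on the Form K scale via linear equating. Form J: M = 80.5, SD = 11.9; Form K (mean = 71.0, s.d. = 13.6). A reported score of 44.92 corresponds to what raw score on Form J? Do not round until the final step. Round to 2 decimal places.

57.68

Invert y = (SD_Y/SD_X)(x − M_X) + M_Y:
x = (SD_X/SD_Y)(y − M_Y) + M_X = (11.9/13.6)(44.92 − 71.0) + 80.5
x = 0.875000 × -26.080 + 80.5 = 57.68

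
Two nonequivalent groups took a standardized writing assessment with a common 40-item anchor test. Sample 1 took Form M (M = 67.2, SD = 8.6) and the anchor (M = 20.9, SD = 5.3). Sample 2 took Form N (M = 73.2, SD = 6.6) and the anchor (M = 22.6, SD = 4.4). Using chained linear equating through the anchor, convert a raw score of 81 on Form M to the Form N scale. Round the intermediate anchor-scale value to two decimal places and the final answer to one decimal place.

Form M → anchor (Sample 1): v = (5.3/8.6)(81 − 67.2) + 20.9 = 29.40
anchor → Form N (Sample 2): y = (6.6/4.4)(29.40 − 22.6) + 73.2 = 83.4

83.4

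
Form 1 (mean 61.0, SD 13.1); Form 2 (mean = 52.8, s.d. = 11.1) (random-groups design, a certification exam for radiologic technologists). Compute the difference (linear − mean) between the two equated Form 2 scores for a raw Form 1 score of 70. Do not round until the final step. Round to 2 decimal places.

Mean-equated: 70 + (52.8 − 61.0) = 61.80
Linear-equated: (11.1/13.1)(70 − 61.0) + 52.8 = 60.426
Difference = 60.426 − 61.80 = -1.37

-1.37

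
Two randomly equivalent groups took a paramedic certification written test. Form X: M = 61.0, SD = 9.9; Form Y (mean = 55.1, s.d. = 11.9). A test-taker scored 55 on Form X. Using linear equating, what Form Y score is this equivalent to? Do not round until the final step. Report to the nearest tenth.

Linear equating: y = (SD_Y/SD_X)(x − M_X) + M_Y
y = (11.9/9.9)(55 − 61.0) + 55.1
y = 1.202020 × -6.0 + 55.1 = -7.2121 + 55.1 = 47.9

47.9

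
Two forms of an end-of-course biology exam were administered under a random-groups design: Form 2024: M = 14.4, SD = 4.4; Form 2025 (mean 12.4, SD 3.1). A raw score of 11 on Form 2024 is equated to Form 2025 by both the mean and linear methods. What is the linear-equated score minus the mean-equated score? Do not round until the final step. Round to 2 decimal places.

1.00

Mean-equated: 11 + (12.4 − 14.4) = 9.00
Linear-equated: (3.1/4.4)(11 − 14.4) + 12.4 = 10.005
Difference = 10.005 − 9.00 = 1.00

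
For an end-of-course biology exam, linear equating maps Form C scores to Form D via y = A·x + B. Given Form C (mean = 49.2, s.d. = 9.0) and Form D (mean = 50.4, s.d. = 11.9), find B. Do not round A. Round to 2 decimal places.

-14.65

A = SD_Y / SD_X = 11.9 / 9.0 = 1.322222
B = M_Y − A·M_X = 50.4 − 1.322222 × 49.2 = -14.65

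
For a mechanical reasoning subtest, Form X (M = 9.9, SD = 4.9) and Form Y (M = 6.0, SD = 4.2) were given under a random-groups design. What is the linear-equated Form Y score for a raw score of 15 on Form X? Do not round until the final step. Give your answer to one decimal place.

10.4

Linear equating: y = (SD_Y/SD_X)(x − M_X) + M_Y
y = (4.2/4.9)(15 − 9.9) + 6.0
y = 0.857143 × 5.1 + 6.0 = 4.3714 + 6.0 = 10.4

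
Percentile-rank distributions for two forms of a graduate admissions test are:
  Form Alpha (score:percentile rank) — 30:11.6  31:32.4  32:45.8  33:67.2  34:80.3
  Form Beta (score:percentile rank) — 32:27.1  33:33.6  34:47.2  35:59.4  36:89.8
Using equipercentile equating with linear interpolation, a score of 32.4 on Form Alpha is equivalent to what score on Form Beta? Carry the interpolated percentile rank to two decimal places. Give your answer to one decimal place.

PR of 32.4 on Form Alpha: 45.8 + (32.4 − 32)/(33 − 32) × (67.2 − 45.8) = 54.36
On Form Beta, PR 54.36 falls between score 34 (PR 47.2) and 35 (PR 59.4).
Interpolate: 34 + (54.36 − 47.2)/(59.4 − 47.2) × (35 − 34) = 34.6

34.6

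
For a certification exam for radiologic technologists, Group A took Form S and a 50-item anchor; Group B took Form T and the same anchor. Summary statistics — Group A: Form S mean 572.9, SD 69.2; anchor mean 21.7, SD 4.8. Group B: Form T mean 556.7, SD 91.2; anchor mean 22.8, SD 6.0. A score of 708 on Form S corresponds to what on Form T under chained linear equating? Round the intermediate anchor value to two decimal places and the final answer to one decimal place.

682.4

Form S → anchor (Group A): v = (4.8/69.2)(708 − 572.9) + 21.7 = 31.07
anchor → Form T (Group B): y = (91.2/6.0)(31.07 − 22.8) + 556.7 = 682.4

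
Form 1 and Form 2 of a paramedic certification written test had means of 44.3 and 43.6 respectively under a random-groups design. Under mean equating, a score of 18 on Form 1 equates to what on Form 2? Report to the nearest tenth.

Mean equating: y = x + (M_Y − M_X) = 18 + (43.6 − 44.3) = 17.3

17.3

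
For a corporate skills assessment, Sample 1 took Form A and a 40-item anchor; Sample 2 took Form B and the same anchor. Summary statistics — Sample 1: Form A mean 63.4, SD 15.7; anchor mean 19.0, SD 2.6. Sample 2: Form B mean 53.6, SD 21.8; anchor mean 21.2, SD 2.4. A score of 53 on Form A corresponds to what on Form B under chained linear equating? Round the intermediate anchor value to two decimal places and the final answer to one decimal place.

Form A → anchor (Sample 1): v = (2.6/15.7)(53 − 63.4) + 19.0 = 17.28
anchor → Form B (Sample 2): y = (21.8/2.4)(17.28 − 21.2) + 53.6 = 18.0

18.0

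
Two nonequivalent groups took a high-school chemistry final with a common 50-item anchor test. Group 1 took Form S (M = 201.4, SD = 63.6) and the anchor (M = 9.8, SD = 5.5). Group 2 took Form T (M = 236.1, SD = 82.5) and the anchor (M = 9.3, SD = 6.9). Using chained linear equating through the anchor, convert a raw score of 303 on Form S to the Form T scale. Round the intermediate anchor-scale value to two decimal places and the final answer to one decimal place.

Form S → anchor (Group 1): v = (5.5/63.6)(303 − 201.4) + 9.8 = 18.59
anchor → Form T (Group 2): y = (82.5/6.9)(18.59 − 9.3) + 236.1 = 347.2

347.2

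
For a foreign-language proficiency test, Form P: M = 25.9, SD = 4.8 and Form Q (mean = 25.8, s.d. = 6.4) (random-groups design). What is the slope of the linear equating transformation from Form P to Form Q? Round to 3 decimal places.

A = SD_Y / SD_X = 6.4 / 4.8 = 1.333

1.333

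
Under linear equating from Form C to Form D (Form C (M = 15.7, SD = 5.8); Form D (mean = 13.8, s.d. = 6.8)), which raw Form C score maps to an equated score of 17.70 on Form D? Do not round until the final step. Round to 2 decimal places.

19.03

Invert y = (SD_Y/SD_X)(x − M_X) + M_Y:
x = (SD_X/SD_Y)(y − M_Y) + M_X = (5.8/6.8)(17.70 − 13.8) + 15.7
x = 0.852941 × 3.900 + 15.7 = 19.03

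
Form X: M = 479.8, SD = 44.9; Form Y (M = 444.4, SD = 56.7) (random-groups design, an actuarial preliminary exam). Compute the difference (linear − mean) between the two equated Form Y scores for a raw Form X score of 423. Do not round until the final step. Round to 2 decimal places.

-14.93

Mean-equated: 423 + (444.4 − 479.8) = 387.60
Linear-equated: (56.7/44.9)(423 − 479.8) + 444.4 = 372.673
Difference = 372.673 − 387.60 = -14.93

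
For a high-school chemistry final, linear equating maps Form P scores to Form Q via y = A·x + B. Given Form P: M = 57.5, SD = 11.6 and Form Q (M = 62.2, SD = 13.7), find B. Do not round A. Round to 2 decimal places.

A = SD_Y / SD_X = 13.7 / 11.6 = 1.181034
B = M_Y − A·M_X = 62.2 − 1.181034 × 57.5 = -5.71

-5.71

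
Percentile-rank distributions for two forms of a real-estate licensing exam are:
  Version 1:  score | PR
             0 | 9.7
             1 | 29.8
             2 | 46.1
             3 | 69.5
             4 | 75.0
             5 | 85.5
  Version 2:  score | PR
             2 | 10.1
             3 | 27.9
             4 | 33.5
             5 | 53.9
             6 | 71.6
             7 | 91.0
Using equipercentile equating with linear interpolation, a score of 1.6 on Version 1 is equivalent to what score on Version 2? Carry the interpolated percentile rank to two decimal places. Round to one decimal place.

4.3

PR of 1.6 on Version 1: 29.8 + (1.6 − 1)/(2 − 1) × (46.1 − 29.8) = 39.58
On Version 2, PR 39.58 falls between score 4 (PR 33.5) and 5 (PR 53.9).
Interpolate: 4 + (39.58 − 33.5)/(53.9 − 33.5) × (5 − 4) = 4.3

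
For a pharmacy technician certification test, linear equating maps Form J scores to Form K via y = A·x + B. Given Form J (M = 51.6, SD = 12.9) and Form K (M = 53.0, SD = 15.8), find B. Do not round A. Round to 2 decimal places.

A = SD_Y / SD_X = 15.8 / 12.9 = 1.224806
B = M_Y − A·M_X = 53.0 − 1.224806 × 51.6 = -10.20

-10.20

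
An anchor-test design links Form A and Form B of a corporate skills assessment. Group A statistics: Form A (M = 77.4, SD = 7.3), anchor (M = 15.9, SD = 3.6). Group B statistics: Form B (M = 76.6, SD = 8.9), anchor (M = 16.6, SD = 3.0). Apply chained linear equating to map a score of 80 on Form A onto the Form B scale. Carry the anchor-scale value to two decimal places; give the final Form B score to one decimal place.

78.3

Form A → anchor (Group A): v = (3.6/7.3)(80 − 77.4) + 15.9 = 17.18
anchor → Form B (Group B): y = (8.9/3.0)(17.18 − 16.6) + 76.6 = 78.3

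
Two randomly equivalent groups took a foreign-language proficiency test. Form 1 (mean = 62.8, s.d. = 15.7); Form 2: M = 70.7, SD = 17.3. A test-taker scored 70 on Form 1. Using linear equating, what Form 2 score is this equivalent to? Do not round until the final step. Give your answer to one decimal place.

Linear equating: y = (SD_Y/SD_X)(x − M_X) + M_Y
y = (17.3/15.7)(70 − 62.8) + 70.7
y = 1.101911 × 7.2 + 70.7 = 7.9338 + 70.7 = 78.6

78.6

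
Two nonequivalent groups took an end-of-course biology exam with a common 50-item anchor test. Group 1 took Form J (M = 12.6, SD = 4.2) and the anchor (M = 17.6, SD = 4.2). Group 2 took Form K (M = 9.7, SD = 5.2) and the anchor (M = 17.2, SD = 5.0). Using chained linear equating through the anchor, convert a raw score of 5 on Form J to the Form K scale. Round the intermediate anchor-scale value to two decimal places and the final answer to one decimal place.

2.2

Form J → anchor (Group 1): v = (4.2/4.2)(5 − 12.6) + 17.6 = 10.00
anchor → Form K (Group 2): y = (5.2/5.0)(10.00 − 17.2) + 9.7 = 2.2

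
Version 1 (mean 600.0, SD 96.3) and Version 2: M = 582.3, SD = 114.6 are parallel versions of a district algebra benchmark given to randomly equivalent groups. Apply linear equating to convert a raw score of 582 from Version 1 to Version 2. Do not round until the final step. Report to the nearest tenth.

Linear equating: y = (SD_Y/SD_X)(x − M_X) + M_Y
y = (114.6/96.3)(582 − 600.0) + 582.3
y = 1.190031 × -18.0 + 582.3 = -21.4206 + 582.3 = 560.9

560.9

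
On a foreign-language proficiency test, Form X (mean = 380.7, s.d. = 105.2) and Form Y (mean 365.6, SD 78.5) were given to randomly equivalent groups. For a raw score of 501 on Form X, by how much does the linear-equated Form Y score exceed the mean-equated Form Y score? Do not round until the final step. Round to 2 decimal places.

-30.53

Mean-equated: 501 + (365.6 − 380.7) = 485.90
Linear-equated: (78.5/105.2)(501 − 380.7) + 365.6 = 455.368
Difference = 455.368 − 485.90 = -30.53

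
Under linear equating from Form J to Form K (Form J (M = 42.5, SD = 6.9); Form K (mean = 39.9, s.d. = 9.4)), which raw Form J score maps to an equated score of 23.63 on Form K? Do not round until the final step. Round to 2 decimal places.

30.56

Invert y = (SD_Y/SD_X)(x − M_X) + M_Y:
x = (SD_X/SD_Y)(y − M_Y) + M_X = (6.9/9.4)(23.63 − 39.9) + 42.5
x = 0.734043 × -16.270 + 42.5 = 30.56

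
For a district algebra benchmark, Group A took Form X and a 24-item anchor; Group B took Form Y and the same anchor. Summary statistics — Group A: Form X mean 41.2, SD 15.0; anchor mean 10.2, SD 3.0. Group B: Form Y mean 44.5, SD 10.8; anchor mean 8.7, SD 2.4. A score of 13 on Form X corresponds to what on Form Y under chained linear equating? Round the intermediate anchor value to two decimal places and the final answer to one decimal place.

Form X → anchor (Group A): v = (3.0/15.0)(13 − 41.2) + 10.2 = 4.56
anchor → Form Y (Group B): y = (10.8/2.4)(4.56 − 8.7) + 44.5 = 25.9

25.9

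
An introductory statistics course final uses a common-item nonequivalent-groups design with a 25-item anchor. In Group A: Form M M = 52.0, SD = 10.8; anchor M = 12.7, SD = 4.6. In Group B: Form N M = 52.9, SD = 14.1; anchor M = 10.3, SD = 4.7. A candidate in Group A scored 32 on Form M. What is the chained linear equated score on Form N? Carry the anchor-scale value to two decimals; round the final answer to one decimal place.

34.5

Form M → anchor (Group A): v = (4.6/10.8)(32 − 52.0) + 12.7 = 4.18
anchor → Form N (Group B): y = (14.1/4.7)(4.18 − 10.3) + 52.9 = 34.5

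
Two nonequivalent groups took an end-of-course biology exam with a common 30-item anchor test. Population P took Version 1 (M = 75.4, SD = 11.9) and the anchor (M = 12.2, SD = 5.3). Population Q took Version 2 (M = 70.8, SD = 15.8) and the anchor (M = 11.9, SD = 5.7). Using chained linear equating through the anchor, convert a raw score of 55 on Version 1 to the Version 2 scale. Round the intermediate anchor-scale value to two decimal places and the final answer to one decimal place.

46.4

Version 1 → anchor (Population P): v = (5.3/11.9)(55 − 75.4) + 12.2 = 3.11
anchor → Version 2 (Population Q): y = (15.8/5.7)(3.11 − 11.9) + 70.8 = 46.4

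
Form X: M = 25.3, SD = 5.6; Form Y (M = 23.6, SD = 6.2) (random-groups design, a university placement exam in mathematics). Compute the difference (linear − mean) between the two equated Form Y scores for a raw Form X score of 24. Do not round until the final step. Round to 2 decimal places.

Mean-equated: 24 + (23.6 − 25.3) = 22.30
Linear-equated: (6.2/5.6)(24 − 25.3) + 23.6 = 22.161
Difference = 22.161 − 22.30 = -0.14

-0.14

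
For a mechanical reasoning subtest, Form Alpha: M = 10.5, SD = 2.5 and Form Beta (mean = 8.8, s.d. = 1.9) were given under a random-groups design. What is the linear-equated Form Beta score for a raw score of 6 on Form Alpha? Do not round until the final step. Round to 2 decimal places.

5.38

Linear equating: y = (SD_Y/SD_X)(x − M_X) + M_Y
y = (1.9/2.5)(6 − 10.5) + 8.8
y = 0.760000 × -4.5 + 8.8 = -3.4200 + 8.8 = 5.38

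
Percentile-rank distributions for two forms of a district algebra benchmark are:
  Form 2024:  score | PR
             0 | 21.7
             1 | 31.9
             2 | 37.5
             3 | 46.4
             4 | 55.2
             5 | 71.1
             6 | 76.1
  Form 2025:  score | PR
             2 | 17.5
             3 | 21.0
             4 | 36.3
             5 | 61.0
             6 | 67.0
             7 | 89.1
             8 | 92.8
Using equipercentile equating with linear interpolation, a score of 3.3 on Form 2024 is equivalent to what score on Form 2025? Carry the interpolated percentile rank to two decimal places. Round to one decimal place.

4.5

PR of 3.3 on Form 2024: 46.4 + (3.3 − 3)/(4 − 3) × (55.2 − 46.4) = 49.04
On Form 2025, PR 49.04 falls between score 4 (PR 36.3) and 5 (PR 61.0).
Interpolate: 4 + (49.04 − 36.3)/(61.0 − 36.3) × (5 − 4) = 4.5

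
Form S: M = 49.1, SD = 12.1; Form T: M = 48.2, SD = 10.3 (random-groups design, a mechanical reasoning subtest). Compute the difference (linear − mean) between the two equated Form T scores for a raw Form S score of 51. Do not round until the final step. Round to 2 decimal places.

-0.28

Mean-equated: 51 + (48.2 − 49.1) = 50.10
Linear-equated: (10.3/12.1)(51 − 49.1) + 48.2 = 49.817
Difference = 49.817 − 50.10 = -0.28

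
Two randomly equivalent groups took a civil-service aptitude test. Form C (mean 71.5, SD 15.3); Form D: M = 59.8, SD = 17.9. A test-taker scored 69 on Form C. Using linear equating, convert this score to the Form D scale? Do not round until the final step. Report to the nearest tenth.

Linear equating: y = (SD_Y/SD_X)(x − M_X) + M_Y
y = (17.9/15.3)(69 − 71.5) + 59.8
y = 1.169935 × -2.5 + 59.8 = -2.9248 + 59.8 = 56.9

56.9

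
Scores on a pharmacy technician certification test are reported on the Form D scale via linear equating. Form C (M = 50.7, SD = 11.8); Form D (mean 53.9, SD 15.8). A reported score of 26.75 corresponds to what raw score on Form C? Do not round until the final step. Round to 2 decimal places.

30.42

Invert y = (SD_Y/SD_X)(x − M_X) + M_Y:
x = (SD_X/SD_Y)(y − M_Y) + M_X = (11.8/15.8)(26.75 − 53.9) + 50.7
x = 0.746835 × -27.150 + 50.7 = 30.42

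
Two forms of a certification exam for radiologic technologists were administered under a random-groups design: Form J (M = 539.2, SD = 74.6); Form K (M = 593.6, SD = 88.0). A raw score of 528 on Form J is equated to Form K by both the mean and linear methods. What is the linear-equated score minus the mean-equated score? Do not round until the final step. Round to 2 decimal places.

-2.01

Mean-equated: 528 + (593.6 − 539.2) = 582.40
Linear-equated: (88.0/74.6)(528 − 539.2) + 593.6 = 580.388
Difference = 580.388 − 582.40 = -2.01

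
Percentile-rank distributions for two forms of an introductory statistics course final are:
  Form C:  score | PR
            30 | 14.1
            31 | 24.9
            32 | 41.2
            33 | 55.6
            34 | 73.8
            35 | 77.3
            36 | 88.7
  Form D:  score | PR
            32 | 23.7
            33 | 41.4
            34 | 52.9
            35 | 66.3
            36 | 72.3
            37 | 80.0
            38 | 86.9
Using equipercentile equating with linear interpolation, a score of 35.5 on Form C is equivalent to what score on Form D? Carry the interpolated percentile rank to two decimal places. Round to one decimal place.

37.4

PR of 35.5 on Form C: 77.3 + (35.5 − 35)/(36 − 35) × (88.7 − 77.3) = 83.00
On Form D, PR 83.00 falls between score 37 (PR 80.0) and 38 (PR 86.9).
Interpolate: 37 + (83.00 − 80.0)/(86.9 − 80.0) × (38 − 37) = 37.4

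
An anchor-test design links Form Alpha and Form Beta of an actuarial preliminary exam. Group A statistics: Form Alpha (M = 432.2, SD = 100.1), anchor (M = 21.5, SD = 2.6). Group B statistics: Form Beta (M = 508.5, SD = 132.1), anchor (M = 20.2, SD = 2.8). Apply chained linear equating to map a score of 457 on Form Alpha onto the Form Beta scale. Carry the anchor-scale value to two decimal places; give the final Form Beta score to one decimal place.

Form Alpha → anchor (Group A): v = (2.6/100.1)(457 − 432.2) + 21.5 = 22.14
anchor → Form Beta (Group B): y = (132.1/2.8)(22.14 − 20.2) + 508.5 = 600.0

600.0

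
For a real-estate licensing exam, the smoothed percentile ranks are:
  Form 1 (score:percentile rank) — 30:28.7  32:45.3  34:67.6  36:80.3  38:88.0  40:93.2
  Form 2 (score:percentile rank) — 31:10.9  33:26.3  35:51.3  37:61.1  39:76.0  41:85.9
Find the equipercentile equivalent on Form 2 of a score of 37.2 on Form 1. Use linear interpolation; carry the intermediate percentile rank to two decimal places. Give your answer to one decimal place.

PR of 37.2 on Form 1: 80.3 + (37.2 − 36)/(38 − 36) × (88.0 − 80.3) = 84.92
On Form 2, PR 84.92 falls between score 39 (PR 76.0) and 41 (PR 85.9).
Interpolate: 39 + (84.92 − 76.0)/(85.9 − 76.0) × (41 − 39) = 40.8

40.8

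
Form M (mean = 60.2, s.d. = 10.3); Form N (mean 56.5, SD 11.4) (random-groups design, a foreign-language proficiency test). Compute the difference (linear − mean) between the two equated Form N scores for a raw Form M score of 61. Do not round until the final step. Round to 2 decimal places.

0.09

Mean-equated: 61 + (56.5 − 60.2) = 57.30
Linear-equated: (11.4/10.3)(61 − 60.2) + 56.5 = 57.385
Difference = 57.385 − 57.30 = 0.09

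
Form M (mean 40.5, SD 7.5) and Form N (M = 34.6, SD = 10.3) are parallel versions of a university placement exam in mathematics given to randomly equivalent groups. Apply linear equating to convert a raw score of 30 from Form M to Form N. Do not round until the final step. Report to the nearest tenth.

Linear equating: y = (SD_Y/SD_X)(x − M_X) + M_Y
y = (10.3/7.5)(30 − 40.5) + 34.6
y = 1.373333 × -10.5 + 34.6 = -14.4200 + 34.6 = 20.2

20.2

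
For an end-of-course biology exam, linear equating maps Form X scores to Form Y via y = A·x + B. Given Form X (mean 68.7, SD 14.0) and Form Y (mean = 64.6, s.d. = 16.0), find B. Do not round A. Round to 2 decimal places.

-13.91

A = SD_Y / SD_X = 16.0 / 14.0 = 1.142857
B = M_Y − A·M_X = 64.6 − 1.142857 × 68.7 = -13.91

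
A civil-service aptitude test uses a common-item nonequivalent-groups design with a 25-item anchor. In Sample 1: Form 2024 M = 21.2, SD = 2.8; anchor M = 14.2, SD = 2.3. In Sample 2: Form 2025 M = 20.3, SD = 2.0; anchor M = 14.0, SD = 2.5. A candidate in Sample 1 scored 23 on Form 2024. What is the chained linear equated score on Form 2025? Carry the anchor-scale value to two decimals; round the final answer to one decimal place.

Form 2024 → anchor (Sample 1): v = (2.3/2.8)(23 − 21.2) + 14.2 = 15.68
anchor → Form 2025 (Sample 2): y = (2.0/2.5)(15.68 − 14.0) + 20.3 = 21.6

21.6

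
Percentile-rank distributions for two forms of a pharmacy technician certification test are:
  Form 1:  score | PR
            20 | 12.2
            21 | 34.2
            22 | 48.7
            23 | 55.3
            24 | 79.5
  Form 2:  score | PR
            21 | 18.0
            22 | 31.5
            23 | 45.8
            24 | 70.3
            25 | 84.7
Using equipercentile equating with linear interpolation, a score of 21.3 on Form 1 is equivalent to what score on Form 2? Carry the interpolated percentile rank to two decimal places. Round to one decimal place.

PR of 21.3 on Form 1: 34.2 + (21.3 − 21)/(22 − 21) × (48.7 − 34.2) = 38.55
On Form 2, PR 38.55 falls between score 22 (PR 31.5) and 23 (PR 45.8).
Interpolate: 22 + (38.55 − 31.5)/(45.8 − 31.5) × (23 − 22) = 22.5

22.5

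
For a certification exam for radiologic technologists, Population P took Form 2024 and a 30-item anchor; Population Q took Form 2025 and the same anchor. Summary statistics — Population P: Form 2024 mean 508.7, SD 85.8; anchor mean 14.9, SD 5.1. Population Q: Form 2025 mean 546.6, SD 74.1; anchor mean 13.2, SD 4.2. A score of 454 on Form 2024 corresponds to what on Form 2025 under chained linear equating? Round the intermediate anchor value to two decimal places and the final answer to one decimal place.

519.3

Form 2024 → anchor (Population P): v = (5.1/85.8)(454 − 508.7) + 14.9 = 11.65
anchor → Form 2025 (Population Q): y = (74.1/4.2)(11.65 − 13.2) + 546.6 = 519.3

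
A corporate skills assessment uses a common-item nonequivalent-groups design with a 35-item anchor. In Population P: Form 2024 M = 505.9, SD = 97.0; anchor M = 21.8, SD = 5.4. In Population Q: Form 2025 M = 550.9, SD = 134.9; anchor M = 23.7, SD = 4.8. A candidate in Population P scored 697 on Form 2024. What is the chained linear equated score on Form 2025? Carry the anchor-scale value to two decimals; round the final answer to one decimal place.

796.5

Form 2024 → anchor (Population P): v = (5.4/97.0)(697 − 505.9) + 21.8 = 32.44
anchor → Form 2025 (Population Q): y = (134.9/4.8)(32.44 − 23.7) + 550.9 = 796.5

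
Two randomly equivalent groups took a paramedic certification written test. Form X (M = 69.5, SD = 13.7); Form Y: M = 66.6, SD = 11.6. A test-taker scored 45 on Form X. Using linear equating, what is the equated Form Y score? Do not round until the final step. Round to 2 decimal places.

45.86

Linear equating: y = (SD_Y/SD_X)(x − M_X) + M_Y
y = (11.6/13.7)(45 − 69.5) + 66.6
y = 0.846715 × -24.5 + 66.6 = -20.7445 + 66.6 = 45.86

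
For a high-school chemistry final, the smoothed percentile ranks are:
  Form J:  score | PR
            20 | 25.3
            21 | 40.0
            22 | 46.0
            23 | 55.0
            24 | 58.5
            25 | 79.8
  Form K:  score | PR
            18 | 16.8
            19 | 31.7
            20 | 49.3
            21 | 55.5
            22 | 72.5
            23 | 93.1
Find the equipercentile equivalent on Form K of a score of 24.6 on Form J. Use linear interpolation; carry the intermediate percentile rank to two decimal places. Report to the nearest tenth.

21.9

PR of 24.6 on Form J: 58.5 + (24.6 − 24)/(25 − 24) × (79.8 − 58.5) = 71.28
On Form K, PR 71.28 falls between score 21 (PR 55.5) and 22 (PR 72.5).
Interpolate: 21 + (71.28 − 55.5)/(72.5 − 55.5) × (22 − 21) = 21.9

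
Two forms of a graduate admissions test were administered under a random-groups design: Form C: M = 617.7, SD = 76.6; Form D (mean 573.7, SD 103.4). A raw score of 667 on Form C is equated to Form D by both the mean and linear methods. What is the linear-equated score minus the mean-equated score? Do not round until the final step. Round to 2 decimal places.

17.25

Mean-equated: 667 + (573.7 − 617.7) = 623.00
Linear-equated: (103.4/76.6)(667 − 617.7) + 573.7 = 640.249
Difference = 640.249 − 623.00 = 17.25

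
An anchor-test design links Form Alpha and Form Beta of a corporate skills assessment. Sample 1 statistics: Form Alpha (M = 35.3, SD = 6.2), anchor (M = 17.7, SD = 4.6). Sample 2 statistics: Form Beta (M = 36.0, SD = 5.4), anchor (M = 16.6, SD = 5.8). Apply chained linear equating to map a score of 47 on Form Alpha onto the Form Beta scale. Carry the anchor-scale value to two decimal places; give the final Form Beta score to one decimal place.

45.1

Form Alpha → anchor (Sample 1): v = (4.6/6.2)(47 − 35.3) + 17.7 = 26.38
anchor → Form Beta (Sample 2): y = (5.4/5.8)(26.38 − 16.6) + 36.0 = 45.1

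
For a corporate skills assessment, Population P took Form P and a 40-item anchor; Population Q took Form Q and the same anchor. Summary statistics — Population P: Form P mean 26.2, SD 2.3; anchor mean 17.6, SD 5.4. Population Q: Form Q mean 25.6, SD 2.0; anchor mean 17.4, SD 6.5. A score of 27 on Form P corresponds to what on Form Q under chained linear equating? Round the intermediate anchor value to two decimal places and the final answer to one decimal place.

Form P → anchor (Population P): v = (5.4/2.3)(27 − 26.2) + 17.6 = 19.48
anchor → Form Q (Population Q): y = (2.0/6.5)(19.48 − 17.4) + 25.6 = 26.2

26.2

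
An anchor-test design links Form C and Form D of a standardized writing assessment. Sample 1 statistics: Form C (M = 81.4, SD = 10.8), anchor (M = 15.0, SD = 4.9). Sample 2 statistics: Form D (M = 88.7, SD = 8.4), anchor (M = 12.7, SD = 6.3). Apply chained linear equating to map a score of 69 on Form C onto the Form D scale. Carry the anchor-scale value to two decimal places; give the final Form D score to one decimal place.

Form C → anchor (Sample 1): v = (4.9/10.8)(69 − 81.4) + 15.0 = 9.37
anchor → Form D (Sample 2): y = (8.4/6.3)(9.37 − 12.7) + 88.7 = 84.3

84.3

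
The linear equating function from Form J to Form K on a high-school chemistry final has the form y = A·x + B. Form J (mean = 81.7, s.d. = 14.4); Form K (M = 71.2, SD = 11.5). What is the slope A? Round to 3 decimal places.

A = SD_Y / SD_X = 11.5 / 14.4 = 0.799

0.799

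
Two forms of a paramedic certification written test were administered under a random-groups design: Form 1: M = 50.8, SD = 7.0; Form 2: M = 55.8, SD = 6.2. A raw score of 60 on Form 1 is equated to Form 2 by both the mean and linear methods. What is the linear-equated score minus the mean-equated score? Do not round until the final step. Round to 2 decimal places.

-1.05

Mean-equated: 60 + (55.8 − 50.8) = 65.00
Linear-equated: (6.2/7.0)(60 − 50.8) + 55.8 = 63.949
Difference = 63.949 − 65.00 = -1.05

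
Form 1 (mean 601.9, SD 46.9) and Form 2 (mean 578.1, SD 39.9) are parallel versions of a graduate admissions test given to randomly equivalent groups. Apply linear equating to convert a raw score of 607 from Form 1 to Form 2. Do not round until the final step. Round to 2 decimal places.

582.44

Linear equating: y = (SD_Y/SD_X)(x − M_X) + M_Y
y = (39.9/46.9)(607 − 601.9) + 578.1
y = 0.850746 × 5.1 + 578.1 = 4.3388 + 578.1 = 582.44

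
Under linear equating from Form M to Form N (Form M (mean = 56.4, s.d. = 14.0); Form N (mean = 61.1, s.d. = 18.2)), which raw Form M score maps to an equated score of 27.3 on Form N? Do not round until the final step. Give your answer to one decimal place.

30.4

Invert y = (SD_Y/SD_X)(x − M_X) + M_Y:
x = (SD_X/SD_Y)(y − M_Y) + M_X = (14.0/18.2)(27.3 − 61.1) + 56.4
x = 0.769231 × -33.800 + 56.4 = 30.4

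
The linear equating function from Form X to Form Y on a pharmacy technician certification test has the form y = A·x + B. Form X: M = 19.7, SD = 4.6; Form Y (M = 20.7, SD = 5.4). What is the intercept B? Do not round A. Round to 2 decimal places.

A = SD_Y / SD_X = 5.4 / 4.6 = 1.173913
B = M_Y − A·M_X = 20.7 − 1.173913 × 19.7 = -2.43

-2.43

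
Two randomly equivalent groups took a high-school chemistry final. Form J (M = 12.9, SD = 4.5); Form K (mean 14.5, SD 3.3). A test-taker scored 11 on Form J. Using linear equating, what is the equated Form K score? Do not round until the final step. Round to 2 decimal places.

13.11

Linear equating: y = (SD_Y/SD_X)(x − M_X) + M_Y
y = (3.3/4.5)(11 − 12.9) + 14.5
y = 0.733333 × -1.9 + 14.5 = -1.3933 + 14.5 = 13.11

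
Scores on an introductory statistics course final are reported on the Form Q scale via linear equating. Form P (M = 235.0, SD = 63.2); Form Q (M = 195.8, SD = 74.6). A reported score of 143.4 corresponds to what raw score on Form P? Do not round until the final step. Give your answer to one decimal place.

190.6

Invert y = (SD_Y/SD_X)(x − M_X) + M_Y:
x = (SD_X/SD_Y)(y − M_Y) + M_X = (63.2/74.6)(143.4 − 195.8) + 235.0
x = 0.847185 × -52.400 + 235.0 = 190.6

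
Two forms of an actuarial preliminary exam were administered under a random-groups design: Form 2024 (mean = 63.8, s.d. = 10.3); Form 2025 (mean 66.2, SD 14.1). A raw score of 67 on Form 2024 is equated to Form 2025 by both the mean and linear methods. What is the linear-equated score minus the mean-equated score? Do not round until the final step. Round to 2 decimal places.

1.18

Mean-equated: 67 + (66.2 − 63.8) = 69.40
Linear-equated: (14.1/10.3)(67 − 63.8) + 66.2 = 70.581
Difference = 70.581 − 69.40 = 1.18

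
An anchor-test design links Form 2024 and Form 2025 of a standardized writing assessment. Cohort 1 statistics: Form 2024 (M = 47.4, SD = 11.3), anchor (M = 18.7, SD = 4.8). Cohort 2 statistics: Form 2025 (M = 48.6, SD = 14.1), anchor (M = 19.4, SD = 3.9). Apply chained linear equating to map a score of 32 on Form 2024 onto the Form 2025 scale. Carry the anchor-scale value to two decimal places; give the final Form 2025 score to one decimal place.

Form 2024 → anchor (Cohort 1): v = (4.8/11.3)(32 − 47.4) + 18.7 = 12.16
anchor → Form 2025 (Cohort 2): y = (14.1/3.9)(12.16 − 19.4) + 48.6 = 22.4

22.4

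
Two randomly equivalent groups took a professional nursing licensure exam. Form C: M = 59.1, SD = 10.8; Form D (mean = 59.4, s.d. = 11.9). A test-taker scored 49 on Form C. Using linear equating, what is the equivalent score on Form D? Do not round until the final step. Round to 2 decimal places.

48.27

Linear equating: y = (SD_Y/SD_X)(x − M_X) + M_Y
y = (11.9/10.8)(49 − 59.1) + 59.4
y = 1.101852 × -10.1 + 59.4 = -11.1287 + 59.4 = 48.27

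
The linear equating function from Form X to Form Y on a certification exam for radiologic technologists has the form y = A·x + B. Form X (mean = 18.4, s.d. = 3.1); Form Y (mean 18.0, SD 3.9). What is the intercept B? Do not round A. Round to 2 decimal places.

A = SD_Y / SD_X = 3.9 / 3.1 = 1.258065
B = M_Y − A·M_X = 18.0 − 1.258065 × 18.4 = -5.15

-5.15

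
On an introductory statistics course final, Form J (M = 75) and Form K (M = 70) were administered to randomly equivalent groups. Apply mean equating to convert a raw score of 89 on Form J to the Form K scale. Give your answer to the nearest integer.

84

Mean equating: y = x + (M_Y − M_X) = 89 + (70 − 75) = 84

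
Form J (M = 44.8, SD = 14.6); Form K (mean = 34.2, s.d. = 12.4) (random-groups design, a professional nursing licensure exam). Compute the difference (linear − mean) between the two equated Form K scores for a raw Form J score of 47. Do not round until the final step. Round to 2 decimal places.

-0.33

Mean-equated: 47 + (34.2 − 44.8) = 36.40
Linear-equated: (12.4/14.6)(47 − 44.8) + 34.2 = 36.068
Difference = 36.068 − 36.40 = -0.33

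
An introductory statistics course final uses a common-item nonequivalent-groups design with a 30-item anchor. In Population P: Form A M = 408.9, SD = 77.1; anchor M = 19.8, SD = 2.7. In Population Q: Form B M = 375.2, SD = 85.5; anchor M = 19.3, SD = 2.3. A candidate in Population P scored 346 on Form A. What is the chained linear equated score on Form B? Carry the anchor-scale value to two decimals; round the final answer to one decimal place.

Form A → anchor (Population P): v = (2.7/77.1)(346 − 408.9) + 19.8 = 17.60
anchor → Form B (Population Q): y = (85.5/2.3)(17.60 − 19.3) + 375.2 = 312.0

312.0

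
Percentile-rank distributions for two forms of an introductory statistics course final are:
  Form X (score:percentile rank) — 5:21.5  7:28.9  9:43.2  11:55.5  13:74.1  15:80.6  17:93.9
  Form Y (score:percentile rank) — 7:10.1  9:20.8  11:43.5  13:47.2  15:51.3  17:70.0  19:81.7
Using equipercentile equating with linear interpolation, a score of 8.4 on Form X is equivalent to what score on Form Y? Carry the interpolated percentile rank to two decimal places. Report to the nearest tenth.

PR of 8.4 on Form X: 28.9 + (8.4 − 7)/(9 − 7) × (43.2 − 28.9) = 38.91
On Form Y, PR 38.91 falls between score 9 (PR 20.8) and 11 (PR 43.5).
Interpolate: 9 + (38.91 − 20.8)/(43.5 − 20.8) × (11 − 9) = 10.6

10.6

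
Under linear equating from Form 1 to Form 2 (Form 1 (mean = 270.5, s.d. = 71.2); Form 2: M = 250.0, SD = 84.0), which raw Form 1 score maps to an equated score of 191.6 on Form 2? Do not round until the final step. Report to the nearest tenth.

221.0

Invert y = (SD_Y/SD_X)(x − M_X) + M_Y:
x = (SD_X/SD_Y)(y − M_Y) + M_X = (71.2/84.0)(191.6 − 250.0) + 270.5
x = 0.847619 × -58.400 + 270.5 = 221.0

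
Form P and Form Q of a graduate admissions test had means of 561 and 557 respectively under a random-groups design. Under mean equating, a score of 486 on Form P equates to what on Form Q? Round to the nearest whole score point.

482

Mean equating: y = x + (M_Y − M_X) = 486 + (557 − 561) = 482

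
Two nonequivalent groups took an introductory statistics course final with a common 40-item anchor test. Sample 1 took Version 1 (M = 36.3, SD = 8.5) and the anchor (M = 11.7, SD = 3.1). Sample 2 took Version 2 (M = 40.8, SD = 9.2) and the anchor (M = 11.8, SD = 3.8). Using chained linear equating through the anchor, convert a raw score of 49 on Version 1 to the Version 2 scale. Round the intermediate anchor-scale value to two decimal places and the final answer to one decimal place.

Version 1 → anchor (Sample 1): v = (3.1/8.5)(49 − 36.3) + 11.7 = 16.33
anchor → Version 2 (Sample 2): y = (9.2/3.8)(16.33 − 11.8) + 40.8 = 51.8

51.8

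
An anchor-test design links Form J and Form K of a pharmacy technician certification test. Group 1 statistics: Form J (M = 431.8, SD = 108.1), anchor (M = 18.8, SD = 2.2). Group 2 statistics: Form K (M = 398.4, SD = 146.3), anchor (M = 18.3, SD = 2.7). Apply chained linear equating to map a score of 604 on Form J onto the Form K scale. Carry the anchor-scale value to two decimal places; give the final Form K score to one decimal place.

615.1

Form J → anchor (Group 1): v = (2.2/108.1)(604 − 431.8) + 18.8 = 22.30
anchor → Form K (Group 2): y = (146.3/2.7)(22.30 − 18.3) + 398.4 = 615.1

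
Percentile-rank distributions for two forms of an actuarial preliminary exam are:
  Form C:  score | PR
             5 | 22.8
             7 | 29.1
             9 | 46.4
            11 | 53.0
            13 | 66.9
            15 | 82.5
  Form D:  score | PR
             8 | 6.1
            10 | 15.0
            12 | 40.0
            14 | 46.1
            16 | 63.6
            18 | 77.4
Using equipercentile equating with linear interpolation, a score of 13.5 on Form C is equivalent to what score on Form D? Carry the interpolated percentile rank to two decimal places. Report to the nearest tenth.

PR of 13.5 on Form C: 66.9 + (13.5 − 13)/(15 − 13) × (82.5 − 66.9) = 70.80
On Form D, PR 70.80 falls between score 16 (PR 63.6) and 18 (PR 77.4).
Interpolate: 16 + (70.80 − 63.6)/(77.4 − 63.6) × (18 − 16) = 17.0

17.0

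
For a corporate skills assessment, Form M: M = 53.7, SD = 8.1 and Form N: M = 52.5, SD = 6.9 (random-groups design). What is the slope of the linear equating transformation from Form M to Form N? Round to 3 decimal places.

0.852

A = SD_Y / SD_X = 6.9 / 8.1 = 0.852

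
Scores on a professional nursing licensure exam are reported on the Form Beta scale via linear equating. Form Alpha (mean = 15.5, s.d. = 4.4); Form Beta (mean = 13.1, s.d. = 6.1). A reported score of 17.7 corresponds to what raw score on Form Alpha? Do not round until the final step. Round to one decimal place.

Invert y = (SD_Y/SD_X)(x − M_X) + M_Y:
x = (SD_X/SD_Y)(y − M_Y) + M_X = (4.4/6.1)(17.7 − 13.1) + 15.5
x = 0.721311 × 4.600 + 15.5 = 18.8

18.8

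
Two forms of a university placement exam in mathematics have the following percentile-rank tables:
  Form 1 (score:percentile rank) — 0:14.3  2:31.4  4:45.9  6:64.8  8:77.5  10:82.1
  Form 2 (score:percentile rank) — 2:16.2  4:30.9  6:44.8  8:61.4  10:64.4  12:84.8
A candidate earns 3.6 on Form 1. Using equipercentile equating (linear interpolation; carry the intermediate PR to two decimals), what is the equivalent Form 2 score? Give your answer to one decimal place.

PR of 3.6 on Form 1: 31.4 + (3.6 − 2)/(4 − 2) × (45.9 − 31.4) = 43.00
On Form 2, PR 43.00 falls between score 4 (PR 30.9) and 6 (PR 44.8).
Interpolate: 4 + (43.00 − 30.9)/(44.8 − 30.9) × (6 − 4) = 5.7

5.7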